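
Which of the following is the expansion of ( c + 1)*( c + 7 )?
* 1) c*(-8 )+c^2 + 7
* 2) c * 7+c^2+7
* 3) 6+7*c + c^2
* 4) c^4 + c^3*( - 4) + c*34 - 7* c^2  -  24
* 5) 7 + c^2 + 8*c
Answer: 5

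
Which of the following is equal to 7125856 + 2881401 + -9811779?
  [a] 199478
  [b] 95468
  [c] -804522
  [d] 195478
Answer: d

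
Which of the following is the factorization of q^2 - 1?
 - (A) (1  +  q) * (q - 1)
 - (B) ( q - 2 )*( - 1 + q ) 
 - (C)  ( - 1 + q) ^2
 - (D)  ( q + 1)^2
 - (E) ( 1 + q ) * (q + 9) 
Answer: A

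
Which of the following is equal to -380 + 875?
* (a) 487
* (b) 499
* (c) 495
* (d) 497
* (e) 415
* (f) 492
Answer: c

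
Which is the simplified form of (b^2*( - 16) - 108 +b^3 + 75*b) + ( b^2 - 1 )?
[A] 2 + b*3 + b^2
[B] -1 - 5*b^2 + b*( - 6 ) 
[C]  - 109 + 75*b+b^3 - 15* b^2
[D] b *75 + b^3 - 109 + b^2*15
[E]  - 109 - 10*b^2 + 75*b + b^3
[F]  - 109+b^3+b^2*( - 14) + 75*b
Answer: C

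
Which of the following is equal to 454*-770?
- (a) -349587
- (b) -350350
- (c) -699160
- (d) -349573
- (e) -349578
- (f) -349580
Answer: f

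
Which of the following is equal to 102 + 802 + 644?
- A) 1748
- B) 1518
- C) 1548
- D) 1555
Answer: C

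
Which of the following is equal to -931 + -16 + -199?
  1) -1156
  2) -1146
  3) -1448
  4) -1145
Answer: 2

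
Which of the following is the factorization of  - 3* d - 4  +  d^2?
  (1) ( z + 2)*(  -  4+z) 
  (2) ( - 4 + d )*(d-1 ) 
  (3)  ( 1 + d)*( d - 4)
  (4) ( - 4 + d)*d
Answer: 3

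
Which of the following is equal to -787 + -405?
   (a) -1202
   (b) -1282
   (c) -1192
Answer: c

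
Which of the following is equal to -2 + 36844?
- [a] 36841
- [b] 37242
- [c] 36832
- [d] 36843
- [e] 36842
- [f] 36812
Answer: e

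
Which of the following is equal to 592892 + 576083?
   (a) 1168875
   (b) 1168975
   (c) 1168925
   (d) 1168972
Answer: b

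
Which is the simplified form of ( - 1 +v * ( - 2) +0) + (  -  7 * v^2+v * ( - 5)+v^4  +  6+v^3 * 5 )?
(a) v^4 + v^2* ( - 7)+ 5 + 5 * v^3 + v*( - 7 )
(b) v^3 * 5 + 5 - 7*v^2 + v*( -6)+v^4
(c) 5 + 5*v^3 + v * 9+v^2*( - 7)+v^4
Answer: a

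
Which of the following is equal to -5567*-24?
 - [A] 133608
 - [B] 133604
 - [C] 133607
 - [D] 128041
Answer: A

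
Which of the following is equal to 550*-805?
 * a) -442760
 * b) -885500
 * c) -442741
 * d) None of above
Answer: d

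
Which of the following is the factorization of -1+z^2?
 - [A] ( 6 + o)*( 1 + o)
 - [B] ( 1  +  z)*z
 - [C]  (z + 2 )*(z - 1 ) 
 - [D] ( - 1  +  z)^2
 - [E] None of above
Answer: E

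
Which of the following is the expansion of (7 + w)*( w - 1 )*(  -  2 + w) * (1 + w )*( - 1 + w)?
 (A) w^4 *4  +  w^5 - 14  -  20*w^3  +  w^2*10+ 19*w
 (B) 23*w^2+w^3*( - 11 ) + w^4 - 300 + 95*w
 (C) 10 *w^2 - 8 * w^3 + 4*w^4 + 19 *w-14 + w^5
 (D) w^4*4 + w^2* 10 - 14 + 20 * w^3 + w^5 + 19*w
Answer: A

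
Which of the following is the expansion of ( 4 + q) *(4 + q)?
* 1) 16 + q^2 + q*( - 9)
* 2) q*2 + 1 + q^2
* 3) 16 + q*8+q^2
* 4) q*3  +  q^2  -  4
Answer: 3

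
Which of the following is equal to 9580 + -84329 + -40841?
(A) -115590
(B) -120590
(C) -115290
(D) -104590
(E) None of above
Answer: A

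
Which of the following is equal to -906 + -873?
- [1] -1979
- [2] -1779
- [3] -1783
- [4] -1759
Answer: 2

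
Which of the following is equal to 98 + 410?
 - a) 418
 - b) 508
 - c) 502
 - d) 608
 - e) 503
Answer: b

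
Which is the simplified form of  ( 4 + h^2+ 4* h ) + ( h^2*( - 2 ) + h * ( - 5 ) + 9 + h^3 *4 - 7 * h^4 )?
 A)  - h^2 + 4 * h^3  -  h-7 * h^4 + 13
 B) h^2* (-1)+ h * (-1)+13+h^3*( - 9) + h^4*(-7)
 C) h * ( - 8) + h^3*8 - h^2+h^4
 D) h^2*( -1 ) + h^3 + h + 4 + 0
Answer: A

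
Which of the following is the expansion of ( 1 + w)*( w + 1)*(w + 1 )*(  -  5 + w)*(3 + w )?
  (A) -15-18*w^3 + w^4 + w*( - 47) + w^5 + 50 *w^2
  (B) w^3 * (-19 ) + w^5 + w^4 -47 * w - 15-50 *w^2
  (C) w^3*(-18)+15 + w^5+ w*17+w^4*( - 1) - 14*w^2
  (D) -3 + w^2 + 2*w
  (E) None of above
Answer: E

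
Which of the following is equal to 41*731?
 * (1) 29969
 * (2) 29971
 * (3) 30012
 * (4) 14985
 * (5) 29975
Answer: 2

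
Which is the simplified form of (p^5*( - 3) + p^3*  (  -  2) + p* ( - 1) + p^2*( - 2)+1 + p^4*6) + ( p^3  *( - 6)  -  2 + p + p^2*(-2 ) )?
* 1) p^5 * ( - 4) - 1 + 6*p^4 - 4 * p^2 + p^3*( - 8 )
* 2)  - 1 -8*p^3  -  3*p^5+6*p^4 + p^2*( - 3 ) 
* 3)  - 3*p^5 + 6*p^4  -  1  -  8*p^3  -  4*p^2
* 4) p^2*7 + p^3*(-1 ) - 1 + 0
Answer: 3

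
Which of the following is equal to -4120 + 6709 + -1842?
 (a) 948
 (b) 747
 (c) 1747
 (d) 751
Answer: b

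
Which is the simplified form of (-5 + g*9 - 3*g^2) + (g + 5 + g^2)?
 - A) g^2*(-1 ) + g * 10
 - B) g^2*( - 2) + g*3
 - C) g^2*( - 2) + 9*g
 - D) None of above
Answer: D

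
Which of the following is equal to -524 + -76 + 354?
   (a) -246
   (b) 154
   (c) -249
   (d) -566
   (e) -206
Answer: a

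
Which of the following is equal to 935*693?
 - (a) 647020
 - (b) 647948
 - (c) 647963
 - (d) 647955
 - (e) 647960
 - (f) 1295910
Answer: d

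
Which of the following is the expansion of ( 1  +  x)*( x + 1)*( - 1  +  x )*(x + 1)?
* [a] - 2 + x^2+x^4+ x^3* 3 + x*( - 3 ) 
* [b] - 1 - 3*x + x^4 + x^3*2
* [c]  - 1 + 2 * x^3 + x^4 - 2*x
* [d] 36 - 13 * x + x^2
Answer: c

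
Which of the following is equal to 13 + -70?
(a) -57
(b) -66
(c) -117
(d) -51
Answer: a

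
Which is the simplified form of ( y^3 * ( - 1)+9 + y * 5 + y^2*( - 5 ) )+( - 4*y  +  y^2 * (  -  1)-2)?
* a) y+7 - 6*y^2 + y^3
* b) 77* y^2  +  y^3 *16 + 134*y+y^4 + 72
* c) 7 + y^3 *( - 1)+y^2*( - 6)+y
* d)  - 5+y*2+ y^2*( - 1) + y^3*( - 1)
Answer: c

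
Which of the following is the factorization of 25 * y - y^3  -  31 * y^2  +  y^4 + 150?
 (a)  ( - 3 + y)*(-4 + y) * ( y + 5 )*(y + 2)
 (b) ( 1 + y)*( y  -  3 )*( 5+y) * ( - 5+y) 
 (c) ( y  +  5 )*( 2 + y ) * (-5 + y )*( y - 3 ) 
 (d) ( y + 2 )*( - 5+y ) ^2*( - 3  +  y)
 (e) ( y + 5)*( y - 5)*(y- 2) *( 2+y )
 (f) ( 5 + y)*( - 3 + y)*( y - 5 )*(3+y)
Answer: c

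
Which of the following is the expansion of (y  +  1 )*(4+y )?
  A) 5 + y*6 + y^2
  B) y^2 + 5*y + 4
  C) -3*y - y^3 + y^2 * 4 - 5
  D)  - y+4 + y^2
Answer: B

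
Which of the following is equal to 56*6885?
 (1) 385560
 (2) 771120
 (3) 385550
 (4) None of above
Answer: 1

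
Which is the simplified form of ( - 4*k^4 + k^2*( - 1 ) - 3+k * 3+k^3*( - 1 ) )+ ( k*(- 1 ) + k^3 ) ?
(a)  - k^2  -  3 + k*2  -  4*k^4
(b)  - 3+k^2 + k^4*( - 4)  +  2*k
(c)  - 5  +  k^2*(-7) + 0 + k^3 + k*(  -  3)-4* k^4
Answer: a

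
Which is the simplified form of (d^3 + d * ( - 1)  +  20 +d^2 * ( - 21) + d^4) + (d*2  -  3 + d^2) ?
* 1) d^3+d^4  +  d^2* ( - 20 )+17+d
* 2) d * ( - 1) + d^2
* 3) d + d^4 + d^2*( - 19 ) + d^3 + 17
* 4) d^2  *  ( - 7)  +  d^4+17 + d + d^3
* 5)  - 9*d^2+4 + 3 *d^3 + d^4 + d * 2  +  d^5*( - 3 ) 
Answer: 1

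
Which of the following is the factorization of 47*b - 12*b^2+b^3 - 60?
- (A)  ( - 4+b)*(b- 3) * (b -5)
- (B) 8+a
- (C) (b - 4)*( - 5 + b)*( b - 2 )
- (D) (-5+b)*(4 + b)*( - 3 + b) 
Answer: A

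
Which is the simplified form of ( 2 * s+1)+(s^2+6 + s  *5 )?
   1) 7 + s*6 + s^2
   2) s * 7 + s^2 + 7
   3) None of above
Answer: 2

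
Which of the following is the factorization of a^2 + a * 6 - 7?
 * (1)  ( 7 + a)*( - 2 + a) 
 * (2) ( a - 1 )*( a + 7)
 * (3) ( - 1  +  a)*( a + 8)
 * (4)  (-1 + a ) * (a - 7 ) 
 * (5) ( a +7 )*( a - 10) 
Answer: 2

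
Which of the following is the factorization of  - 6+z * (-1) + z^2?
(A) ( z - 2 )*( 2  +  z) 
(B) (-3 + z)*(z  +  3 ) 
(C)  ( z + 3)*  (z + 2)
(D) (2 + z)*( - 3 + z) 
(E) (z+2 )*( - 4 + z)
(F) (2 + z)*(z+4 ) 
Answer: D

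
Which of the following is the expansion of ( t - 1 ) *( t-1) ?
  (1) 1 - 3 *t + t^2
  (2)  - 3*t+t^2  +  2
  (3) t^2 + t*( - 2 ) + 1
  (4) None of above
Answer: 3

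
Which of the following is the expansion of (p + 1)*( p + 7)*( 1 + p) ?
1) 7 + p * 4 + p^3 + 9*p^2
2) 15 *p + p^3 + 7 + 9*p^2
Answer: 2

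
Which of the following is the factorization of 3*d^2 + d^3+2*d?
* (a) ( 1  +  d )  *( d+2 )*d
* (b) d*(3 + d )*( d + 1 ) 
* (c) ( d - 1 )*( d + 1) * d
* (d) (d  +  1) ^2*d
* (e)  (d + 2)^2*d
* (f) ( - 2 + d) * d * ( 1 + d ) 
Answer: a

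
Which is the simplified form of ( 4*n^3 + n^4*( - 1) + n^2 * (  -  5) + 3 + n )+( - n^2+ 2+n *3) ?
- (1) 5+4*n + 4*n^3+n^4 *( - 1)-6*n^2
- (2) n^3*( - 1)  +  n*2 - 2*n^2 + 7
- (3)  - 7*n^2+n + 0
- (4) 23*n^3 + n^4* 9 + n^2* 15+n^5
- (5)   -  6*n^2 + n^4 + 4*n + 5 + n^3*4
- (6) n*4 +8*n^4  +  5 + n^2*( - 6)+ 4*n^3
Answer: 1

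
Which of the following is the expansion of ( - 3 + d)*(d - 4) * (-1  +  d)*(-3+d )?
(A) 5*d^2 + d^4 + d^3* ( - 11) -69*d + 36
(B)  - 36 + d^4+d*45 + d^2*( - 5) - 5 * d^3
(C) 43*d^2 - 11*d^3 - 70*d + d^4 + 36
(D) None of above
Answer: D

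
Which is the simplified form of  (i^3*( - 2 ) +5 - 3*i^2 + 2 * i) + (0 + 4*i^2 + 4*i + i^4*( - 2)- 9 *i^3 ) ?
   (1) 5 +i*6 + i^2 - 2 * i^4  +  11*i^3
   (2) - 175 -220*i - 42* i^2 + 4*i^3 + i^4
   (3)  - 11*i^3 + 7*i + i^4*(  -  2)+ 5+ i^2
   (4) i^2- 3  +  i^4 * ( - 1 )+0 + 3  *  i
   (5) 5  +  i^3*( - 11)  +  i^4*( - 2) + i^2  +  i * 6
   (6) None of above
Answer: 5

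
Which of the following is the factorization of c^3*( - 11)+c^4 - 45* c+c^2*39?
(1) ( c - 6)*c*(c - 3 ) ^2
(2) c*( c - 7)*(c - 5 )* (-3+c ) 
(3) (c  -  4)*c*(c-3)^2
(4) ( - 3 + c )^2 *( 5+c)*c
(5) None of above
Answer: 5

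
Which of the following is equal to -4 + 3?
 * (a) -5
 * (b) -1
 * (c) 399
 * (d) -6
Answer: b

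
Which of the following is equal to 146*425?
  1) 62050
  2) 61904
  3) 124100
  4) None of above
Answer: 1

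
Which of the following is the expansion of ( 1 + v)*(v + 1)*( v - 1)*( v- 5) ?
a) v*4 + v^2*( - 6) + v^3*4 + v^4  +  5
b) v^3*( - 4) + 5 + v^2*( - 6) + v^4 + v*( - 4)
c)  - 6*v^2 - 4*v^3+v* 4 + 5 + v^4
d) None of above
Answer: c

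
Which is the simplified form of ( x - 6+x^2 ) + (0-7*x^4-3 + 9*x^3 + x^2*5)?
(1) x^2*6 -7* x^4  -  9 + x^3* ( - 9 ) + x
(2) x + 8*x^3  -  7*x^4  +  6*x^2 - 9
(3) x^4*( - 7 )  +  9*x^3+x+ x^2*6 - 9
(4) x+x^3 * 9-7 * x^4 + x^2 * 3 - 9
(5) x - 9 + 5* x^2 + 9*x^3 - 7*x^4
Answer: 3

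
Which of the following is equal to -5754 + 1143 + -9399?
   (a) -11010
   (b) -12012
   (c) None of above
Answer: c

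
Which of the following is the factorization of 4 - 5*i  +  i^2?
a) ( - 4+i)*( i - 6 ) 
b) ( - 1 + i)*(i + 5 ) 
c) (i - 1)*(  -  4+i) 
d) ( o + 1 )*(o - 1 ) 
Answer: c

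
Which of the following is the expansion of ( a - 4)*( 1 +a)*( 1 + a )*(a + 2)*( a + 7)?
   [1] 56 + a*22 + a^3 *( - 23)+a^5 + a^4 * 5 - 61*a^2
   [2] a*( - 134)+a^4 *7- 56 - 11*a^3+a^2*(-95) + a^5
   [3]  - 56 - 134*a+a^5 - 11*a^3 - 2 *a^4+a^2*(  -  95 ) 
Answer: 2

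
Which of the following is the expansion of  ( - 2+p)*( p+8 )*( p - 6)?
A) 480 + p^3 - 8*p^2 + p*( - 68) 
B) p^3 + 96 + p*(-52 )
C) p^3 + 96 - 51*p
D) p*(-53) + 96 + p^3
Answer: B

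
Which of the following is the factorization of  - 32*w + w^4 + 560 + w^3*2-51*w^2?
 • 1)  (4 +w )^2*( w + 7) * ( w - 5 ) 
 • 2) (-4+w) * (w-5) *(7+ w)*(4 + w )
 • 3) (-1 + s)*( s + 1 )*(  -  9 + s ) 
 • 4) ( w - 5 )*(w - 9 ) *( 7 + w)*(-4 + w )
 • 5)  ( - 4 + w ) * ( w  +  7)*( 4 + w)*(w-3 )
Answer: 2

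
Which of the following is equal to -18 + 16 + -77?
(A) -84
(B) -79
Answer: B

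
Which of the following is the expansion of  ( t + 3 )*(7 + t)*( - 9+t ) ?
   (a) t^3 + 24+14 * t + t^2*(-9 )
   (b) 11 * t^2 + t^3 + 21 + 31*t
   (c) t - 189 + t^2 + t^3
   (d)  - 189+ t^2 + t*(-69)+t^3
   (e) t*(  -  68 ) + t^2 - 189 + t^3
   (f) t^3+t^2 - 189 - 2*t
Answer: d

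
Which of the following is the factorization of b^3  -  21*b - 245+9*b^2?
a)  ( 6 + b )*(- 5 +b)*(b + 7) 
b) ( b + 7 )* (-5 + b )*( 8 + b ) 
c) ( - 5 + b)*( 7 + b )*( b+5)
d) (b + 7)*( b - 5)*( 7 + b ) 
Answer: d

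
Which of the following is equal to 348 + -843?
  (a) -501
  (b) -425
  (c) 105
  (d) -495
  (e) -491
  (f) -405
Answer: d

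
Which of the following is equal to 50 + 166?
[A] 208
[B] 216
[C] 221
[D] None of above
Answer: B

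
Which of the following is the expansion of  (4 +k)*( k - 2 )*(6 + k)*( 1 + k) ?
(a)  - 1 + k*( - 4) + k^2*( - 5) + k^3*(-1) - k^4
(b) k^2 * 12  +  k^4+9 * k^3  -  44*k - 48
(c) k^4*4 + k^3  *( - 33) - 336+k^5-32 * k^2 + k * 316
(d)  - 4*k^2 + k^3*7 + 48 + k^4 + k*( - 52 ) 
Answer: b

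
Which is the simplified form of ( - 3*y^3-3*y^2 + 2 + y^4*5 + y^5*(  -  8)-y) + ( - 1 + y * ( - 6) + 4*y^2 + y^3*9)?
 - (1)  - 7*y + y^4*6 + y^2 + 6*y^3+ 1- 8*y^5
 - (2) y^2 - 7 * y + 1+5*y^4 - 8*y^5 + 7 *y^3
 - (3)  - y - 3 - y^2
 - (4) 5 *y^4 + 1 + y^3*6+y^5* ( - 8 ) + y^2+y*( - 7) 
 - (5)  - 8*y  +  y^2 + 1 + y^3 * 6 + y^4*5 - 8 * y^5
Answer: 4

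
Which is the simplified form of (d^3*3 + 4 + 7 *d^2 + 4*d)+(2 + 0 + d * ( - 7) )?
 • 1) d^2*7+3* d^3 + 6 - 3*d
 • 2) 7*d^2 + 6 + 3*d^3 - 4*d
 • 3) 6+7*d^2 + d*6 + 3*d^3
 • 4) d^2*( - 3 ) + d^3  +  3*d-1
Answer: 1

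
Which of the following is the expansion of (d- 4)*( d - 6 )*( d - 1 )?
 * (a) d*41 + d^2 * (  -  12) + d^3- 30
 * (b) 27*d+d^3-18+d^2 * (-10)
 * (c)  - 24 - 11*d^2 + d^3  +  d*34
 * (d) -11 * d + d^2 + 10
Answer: c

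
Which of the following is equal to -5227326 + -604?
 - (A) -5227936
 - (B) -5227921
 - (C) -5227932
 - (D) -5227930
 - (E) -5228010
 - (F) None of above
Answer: D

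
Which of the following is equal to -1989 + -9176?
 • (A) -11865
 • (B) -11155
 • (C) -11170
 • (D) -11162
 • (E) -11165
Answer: E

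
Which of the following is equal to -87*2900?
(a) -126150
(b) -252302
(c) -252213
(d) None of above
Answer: d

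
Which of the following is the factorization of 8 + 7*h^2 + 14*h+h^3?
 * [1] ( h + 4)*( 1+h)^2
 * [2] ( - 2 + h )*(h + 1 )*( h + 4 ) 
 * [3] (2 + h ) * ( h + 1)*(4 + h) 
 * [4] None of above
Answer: 3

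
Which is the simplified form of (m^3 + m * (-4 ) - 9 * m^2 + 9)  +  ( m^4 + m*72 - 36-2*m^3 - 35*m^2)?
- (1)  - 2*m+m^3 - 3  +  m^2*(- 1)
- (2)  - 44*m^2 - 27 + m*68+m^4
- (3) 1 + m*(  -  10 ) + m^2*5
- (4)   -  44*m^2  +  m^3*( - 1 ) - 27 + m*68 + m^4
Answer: 4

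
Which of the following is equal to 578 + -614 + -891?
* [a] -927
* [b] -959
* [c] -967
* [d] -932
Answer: a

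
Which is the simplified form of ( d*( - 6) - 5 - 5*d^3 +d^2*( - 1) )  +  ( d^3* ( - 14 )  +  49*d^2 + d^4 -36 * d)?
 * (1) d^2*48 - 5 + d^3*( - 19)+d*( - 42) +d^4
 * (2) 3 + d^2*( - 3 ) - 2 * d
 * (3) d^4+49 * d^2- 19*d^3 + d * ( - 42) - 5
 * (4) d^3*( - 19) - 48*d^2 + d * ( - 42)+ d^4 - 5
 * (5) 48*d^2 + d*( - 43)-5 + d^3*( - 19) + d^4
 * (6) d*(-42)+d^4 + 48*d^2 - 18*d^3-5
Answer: 1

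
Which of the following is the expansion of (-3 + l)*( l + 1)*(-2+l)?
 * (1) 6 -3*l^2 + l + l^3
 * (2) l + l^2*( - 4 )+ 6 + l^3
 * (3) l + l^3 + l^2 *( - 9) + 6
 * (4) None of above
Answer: 2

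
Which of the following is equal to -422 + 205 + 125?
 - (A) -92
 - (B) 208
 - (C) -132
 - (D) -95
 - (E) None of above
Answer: A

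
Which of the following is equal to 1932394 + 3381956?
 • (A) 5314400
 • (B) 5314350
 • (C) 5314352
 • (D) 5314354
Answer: B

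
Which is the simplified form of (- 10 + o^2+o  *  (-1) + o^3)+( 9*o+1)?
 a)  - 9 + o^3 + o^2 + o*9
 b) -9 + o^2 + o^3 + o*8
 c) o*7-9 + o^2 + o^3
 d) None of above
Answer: b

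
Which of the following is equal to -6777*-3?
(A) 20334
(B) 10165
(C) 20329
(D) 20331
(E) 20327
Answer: D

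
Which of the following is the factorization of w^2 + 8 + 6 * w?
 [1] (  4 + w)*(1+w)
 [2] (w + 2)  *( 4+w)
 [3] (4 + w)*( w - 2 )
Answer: 2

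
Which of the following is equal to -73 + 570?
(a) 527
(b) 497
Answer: b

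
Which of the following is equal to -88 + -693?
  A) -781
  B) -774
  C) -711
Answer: A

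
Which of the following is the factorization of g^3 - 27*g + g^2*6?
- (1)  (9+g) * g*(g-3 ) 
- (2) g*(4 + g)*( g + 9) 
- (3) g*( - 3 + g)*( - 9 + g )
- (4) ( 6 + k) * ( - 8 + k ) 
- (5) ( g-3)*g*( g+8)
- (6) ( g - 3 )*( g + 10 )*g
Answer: 1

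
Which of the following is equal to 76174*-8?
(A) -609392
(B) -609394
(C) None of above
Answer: A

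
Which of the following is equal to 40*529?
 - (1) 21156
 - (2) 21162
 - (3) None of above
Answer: 3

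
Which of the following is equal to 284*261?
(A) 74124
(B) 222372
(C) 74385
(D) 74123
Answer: A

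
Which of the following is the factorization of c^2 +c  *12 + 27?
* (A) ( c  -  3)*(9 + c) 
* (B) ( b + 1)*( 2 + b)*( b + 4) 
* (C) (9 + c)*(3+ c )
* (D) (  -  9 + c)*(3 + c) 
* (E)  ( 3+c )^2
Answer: C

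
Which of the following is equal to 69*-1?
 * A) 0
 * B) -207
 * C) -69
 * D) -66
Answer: C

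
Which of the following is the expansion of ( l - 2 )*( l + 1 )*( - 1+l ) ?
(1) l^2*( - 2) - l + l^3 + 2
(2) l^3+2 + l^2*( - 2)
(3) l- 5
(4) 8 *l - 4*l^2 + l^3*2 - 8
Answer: 1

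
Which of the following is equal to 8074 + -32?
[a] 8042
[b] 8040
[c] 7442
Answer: a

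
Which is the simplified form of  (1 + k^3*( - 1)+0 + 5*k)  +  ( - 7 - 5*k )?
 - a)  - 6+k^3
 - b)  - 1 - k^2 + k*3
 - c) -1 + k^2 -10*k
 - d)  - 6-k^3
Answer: d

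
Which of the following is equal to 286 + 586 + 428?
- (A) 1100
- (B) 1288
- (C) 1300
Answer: C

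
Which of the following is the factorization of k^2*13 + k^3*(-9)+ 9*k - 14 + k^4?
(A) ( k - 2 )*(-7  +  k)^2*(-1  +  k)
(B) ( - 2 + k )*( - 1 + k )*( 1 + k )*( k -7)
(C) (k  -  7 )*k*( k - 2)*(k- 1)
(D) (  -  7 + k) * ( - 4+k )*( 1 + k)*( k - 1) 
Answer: B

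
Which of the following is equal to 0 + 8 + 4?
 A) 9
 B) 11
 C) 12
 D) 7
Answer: C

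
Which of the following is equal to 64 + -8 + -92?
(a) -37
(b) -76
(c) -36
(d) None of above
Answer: c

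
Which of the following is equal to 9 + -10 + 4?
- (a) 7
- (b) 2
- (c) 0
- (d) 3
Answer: d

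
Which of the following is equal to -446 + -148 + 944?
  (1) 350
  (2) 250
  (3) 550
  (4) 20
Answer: 1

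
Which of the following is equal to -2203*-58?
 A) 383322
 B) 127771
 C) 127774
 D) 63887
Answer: C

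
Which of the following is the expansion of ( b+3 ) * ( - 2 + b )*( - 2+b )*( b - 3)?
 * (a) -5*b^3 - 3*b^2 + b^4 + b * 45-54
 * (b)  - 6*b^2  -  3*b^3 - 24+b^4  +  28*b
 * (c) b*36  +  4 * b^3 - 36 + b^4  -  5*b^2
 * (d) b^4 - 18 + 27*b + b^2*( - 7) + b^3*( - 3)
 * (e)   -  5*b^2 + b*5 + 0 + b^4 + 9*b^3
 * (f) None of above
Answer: f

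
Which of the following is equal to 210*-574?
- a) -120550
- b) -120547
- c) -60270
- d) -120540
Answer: d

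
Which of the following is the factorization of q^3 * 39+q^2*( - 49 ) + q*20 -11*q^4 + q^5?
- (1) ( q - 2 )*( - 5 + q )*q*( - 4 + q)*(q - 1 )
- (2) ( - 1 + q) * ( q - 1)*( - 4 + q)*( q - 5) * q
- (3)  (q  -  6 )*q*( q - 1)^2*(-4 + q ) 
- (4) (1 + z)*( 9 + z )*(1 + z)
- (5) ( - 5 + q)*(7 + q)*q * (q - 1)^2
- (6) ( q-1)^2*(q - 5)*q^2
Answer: 2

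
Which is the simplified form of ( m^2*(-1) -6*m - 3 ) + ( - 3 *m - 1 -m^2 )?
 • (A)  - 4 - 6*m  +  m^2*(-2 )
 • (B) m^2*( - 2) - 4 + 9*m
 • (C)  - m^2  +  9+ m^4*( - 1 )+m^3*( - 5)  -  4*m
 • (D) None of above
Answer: D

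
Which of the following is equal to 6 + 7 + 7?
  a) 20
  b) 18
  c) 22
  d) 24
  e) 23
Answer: a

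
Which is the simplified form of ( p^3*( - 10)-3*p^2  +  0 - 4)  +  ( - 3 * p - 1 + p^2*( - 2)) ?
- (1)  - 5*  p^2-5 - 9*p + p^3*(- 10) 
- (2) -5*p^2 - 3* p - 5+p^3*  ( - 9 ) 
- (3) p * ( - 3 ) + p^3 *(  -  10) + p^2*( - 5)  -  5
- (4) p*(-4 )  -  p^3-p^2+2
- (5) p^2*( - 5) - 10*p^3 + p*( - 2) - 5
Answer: 3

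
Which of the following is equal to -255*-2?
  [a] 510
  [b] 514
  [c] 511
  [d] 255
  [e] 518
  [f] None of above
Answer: a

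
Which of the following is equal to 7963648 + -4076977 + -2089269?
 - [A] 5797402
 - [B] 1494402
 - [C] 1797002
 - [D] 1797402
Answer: D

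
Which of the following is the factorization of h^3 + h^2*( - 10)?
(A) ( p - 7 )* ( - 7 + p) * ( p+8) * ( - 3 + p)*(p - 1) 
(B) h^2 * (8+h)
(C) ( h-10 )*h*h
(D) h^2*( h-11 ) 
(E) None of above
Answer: C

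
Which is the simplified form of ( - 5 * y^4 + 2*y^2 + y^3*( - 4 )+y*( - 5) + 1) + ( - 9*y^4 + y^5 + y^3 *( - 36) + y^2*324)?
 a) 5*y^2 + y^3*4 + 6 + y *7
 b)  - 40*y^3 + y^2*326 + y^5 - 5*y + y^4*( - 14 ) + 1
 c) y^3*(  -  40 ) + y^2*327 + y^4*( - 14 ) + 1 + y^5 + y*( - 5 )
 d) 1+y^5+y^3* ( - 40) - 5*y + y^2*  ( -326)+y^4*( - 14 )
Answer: b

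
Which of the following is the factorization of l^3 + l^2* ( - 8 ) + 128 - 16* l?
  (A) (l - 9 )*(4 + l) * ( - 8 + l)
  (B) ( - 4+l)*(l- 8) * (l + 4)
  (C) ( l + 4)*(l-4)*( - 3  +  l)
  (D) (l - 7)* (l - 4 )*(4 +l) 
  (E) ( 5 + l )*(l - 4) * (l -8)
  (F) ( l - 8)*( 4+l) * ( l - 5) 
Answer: B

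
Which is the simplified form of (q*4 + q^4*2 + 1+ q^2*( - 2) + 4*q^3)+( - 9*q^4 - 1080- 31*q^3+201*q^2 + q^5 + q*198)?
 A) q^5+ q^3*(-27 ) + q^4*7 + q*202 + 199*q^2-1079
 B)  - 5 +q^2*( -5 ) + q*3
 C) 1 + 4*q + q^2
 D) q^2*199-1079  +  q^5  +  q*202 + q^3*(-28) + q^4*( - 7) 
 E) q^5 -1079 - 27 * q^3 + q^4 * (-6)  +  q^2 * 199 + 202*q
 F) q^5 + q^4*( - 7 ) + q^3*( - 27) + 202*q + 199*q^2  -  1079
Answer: F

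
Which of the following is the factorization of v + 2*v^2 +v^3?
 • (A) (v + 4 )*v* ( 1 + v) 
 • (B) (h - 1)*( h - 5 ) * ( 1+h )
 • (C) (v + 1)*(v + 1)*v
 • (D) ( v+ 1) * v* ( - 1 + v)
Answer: C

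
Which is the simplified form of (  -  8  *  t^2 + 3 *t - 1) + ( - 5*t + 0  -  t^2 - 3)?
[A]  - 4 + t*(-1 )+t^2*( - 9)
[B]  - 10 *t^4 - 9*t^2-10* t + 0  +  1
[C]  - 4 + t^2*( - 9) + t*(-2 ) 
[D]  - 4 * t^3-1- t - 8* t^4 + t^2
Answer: C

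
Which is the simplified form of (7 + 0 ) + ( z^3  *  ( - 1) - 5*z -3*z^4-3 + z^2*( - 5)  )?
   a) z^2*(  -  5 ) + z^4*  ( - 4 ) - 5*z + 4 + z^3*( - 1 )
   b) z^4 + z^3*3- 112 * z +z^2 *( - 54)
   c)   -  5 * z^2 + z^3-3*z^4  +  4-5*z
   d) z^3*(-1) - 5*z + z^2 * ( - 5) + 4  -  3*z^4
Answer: d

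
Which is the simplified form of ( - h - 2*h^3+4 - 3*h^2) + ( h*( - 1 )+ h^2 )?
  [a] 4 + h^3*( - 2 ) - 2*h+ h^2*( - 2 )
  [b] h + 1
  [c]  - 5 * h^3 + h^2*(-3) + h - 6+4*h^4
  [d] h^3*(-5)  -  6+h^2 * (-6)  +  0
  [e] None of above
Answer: a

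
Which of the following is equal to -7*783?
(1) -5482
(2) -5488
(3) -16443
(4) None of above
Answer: 4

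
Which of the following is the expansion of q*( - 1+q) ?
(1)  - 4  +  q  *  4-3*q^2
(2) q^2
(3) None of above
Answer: 3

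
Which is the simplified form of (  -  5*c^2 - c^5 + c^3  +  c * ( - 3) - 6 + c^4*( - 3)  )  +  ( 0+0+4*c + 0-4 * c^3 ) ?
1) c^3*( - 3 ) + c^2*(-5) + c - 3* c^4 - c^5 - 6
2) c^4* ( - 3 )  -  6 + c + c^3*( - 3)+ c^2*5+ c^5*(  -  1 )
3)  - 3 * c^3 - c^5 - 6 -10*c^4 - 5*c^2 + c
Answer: 1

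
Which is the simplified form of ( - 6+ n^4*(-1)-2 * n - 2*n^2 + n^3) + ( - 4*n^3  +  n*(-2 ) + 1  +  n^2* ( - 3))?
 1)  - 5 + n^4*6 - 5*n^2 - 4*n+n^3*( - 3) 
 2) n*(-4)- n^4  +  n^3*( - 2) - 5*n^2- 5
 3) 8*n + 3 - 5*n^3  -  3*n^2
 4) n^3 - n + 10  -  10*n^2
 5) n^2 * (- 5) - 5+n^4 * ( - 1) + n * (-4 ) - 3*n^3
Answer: 5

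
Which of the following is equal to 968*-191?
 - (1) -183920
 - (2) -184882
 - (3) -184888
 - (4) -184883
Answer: 3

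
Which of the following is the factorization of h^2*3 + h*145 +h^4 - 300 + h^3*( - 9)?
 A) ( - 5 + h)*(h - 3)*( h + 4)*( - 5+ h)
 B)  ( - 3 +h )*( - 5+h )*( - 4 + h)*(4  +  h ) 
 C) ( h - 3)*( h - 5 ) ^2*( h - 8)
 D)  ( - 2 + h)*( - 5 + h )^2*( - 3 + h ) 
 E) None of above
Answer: A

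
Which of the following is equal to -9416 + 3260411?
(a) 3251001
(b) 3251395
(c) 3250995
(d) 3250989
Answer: c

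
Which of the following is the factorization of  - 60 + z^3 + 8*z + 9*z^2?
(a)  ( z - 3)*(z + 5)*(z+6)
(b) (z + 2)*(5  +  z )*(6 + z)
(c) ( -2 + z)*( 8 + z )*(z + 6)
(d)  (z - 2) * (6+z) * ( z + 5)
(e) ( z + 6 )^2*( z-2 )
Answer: d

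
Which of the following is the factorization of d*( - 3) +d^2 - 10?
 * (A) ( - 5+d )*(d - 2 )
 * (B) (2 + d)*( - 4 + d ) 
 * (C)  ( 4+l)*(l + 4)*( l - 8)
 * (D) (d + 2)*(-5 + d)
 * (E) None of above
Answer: D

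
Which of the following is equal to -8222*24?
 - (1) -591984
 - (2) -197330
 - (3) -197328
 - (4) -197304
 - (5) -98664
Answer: 3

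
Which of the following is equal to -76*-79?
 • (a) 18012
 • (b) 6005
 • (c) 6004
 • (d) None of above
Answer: c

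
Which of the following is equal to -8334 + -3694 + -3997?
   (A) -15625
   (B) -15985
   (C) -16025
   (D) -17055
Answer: C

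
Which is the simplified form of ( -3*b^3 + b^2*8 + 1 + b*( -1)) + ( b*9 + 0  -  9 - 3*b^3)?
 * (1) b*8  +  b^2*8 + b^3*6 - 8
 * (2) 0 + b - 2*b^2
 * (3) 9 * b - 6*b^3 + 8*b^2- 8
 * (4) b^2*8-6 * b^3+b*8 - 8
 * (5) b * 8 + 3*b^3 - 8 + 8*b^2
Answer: 4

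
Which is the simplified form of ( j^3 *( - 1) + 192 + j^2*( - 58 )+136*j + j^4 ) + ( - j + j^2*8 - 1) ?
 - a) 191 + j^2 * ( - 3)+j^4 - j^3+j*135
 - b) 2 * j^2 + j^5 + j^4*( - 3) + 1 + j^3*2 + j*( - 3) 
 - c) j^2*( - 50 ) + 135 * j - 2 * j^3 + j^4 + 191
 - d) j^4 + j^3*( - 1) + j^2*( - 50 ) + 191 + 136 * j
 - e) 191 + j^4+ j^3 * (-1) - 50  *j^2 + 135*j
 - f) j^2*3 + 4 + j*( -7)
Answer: e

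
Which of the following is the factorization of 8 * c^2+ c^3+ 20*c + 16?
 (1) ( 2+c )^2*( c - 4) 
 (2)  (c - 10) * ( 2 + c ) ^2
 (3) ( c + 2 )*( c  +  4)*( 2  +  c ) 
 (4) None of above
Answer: 3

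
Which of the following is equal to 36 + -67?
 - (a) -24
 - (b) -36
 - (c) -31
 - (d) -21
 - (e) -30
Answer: c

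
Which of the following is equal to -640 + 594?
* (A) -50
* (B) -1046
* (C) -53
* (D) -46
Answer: D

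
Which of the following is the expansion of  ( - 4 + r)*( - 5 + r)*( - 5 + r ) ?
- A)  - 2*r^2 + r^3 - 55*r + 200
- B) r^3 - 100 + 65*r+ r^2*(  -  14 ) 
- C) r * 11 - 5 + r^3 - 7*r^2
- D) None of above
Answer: B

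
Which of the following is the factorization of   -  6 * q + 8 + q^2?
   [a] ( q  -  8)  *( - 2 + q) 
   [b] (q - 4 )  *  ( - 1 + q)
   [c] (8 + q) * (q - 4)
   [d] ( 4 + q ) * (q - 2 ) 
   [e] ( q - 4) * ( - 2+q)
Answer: e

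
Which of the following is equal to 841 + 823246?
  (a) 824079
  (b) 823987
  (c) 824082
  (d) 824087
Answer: d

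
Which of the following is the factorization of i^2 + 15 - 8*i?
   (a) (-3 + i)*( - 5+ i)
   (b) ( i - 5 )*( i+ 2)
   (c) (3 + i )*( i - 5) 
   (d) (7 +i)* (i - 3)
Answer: a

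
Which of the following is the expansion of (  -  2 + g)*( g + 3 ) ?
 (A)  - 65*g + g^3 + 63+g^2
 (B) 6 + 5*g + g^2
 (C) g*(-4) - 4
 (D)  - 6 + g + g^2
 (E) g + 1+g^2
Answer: D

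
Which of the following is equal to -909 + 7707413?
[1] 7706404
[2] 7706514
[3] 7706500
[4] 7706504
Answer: 4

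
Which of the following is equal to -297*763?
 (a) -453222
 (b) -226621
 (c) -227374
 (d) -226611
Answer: d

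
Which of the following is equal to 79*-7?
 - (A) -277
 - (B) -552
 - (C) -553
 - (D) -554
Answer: C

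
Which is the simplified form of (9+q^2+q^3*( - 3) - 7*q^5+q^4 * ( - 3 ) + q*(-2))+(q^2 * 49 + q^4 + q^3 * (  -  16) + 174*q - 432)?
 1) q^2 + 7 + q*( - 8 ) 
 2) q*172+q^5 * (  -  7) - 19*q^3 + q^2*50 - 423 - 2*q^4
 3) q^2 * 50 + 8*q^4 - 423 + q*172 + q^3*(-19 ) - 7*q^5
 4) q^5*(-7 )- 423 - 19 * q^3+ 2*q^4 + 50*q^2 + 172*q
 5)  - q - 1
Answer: 2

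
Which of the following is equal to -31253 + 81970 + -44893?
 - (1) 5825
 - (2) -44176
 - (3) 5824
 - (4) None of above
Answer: 3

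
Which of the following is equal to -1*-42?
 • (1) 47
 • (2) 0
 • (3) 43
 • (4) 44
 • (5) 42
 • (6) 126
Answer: 5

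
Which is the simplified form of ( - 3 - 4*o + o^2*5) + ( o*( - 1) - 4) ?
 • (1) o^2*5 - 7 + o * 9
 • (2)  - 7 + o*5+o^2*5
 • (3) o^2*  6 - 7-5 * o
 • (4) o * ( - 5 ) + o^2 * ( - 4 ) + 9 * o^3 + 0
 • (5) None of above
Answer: 5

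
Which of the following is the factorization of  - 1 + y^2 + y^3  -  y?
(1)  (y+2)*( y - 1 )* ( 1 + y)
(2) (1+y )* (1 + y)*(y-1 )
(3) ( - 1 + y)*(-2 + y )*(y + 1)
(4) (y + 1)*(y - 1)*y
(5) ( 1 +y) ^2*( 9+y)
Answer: 2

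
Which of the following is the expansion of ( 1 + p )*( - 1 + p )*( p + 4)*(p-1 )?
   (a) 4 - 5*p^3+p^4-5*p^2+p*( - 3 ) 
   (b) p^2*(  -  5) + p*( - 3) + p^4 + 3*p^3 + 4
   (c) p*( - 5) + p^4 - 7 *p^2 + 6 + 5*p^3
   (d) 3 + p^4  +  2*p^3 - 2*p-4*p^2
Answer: b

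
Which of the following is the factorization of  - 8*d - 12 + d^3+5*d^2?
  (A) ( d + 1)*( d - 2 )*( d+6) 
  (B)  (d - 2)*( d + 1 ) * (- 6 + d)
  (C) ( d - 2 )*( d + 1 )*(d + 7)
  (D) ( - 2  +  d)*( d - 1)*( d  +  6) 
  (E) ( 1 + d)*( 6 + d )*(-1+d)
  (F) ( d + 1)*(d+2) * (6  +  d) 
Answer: A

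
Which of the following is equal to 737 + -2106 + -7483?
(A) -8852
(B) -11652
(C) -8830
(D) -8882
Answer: A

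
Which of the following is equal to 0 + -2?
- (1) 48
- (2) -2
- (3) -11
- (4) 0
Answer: 2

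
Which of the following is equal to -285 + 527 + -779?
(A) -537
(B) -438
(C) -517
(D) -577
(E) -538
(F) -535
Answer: A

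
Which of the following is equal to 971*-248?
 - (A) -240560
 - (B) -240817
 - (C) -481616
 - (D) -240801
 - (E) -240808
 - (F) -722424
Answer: E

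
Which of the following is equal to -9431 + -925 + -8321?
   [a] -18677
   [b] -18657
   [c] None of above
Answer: a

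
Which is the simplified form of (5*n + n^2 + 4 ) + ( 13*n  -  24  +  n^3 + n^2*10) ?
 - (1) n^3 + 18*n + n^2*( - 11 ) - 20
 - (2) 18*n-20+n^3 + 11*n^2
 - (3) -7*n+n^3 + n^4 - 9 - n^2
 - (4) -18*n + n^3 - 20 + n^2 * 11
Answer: 2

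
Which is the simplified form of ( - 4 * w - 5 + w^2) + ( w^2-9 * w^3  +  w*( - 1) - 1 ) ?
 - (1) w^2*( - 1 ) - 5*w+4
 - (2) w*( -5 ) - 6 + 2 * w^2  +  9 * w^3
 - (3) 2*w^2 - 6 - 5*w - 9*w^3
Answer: 3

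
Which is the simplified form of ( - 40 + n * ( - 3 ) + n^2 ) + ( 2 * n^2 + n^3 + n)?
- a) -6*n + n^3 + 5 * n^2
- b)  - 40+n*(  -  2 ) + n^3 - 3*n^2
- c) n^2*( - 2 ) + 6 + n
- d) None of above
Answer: d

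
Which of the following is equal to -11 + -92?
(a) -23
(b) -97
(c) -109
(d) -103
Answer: d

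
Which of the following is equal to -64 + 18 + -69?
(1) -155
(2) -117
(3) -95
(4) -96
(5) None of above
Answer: 5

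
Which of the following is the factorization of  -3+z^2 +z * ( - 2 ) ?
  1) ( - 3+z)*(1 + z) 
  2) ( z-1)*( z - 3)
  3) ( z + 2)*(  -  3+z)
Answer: 1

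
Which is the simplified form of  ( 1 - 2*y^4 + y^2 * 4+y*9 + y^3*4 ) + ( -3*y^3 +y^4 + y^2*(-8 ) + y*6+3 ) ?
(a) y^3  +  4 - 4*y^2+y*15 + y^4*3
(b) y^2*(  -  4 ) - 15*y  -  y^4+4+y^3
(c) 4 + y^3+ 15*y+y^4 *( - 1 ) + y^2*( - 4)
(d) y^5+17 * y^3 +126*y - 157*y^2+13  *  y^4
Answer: c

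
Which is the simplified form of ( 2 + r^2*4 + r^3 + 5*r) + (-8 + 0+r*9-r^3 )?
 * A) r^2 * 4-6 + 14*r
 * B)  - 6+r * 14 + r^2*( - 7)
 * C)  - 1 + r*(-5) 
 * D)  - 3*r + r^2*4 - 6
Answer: A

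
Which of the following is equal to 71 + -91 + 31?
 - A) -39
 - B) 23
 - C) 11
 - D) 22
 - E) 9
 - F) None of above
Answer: C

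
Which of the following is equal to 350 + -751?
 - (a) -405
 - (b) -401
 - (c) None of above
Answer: b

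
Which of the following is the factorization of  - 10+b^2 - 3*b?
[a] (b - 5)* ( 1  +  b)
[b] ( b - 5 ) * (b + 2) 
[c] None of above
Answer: b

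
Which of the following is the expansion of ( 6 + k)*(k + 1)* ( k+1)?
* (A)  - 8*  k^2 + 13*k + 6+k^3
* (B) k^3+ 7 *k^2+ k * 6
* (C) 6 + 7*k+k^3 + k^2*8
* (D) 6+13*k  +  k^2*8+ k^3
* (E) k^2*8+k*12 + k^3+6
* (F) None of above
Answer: D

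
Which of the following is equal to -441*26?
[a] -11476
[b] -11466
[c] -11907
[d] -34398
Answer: b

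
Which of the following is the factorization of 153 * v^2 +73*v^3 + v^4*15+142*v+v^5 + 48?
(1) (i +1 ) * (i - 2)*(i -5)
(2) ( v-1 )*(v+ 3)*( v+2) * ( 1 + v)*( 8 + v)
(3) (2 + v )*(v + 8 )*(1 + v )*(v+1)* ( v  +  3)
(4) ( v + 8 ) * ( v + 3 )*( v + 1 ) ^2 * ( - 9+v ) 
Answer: 3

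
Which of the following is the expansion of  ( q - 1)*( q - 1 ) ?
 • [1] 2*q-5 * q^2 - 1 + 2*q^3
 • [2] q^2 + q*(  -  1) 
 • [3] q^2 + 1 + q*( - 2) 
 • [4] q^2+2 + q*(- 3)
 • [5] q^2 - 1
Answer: 3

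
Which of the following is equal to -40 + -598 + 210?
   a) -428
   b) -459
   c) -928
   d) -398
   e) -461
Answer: a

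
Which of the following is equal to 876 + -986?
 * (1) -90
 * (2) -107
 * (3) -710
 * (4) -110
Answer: 4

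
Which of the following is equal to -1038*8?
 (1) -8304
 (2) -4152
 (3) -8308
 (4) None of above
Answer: 1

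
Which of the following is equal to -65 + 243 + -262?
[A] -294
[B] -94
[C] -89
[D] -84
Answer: D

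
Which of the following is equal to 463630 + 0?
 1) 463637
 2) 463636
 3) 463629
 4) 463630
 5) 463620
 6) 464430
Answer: 4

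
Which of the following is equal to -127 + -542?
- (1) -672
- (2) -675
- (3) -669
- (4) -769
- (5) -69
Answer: 3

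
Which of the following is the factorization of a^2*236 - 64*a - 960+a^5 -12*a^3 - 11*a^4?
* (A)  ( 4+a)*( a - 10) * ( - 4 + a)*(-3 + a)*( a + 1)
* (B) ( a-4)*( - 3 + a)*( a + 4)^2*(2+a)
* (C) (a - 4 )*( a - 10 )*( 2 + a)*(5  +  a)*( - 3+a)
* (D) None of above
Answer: D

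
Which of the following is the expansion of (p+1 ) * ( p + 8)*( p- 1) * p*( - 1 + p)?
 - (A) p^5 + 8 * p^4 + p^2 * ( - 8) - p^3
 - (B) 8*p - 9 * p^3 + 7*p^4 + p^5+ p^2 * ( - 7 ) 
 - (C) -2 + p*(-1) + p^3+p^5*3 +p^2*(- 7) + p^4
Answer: B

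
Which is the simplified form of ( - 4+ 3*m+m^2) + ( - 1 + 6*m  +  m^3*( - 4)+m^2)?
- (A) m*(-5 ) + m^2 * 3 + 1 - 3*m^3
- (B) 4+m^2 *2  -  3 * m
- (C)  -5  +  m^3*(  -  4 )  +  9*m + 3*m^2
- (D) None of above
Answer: D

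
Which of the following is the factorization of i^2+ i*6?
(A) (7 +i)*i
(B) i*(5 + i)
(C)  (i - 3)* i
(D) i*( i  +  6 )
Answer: D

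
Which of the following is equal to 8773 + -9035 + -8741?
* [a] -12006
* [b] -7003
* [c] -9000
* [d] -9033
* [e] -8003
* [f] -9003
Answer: f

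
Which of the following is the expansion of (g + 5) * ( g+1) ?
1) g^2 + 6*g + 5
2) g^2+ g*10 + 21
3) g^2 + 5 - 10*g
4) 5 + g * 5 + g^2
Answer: 1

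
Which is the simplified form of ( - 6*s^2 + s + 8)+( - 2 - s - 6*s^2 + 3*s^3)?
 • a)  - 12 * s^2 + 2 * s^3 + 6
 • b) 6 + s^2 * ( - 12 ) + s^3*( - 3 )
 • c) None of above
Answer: c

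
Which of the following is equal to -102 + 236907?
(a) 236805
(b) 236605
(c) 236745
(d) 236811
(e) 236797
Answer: a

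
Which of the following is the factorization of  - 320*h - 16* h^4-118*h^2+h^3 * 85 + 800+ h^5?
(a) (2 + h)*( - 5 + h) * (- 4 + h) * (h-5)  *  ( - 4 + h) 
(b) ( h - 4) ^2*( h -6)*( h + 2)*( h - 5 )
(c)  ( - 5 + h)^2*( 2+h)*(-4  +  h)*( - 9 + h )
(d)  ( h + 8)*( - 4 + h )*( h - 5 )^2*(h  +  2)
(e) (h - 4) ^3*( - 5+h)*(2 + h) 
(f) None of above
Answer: a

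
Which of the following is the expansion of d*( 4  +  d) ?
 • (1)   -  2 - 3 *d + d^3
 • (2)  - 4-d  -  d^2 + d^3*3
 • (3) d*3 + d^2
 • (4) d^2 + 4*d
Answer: 4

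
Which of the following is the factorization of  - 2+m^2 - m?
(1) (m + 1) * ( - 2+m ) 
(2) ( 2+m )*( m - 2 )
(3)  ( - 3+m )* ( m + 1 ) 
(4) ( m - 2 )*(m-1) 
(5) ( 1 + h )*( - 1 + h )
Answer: 1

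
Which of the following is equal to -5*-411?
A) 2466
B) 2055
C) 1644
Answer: B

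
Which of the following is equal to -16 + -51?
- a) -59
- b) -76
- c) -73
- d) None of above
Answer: d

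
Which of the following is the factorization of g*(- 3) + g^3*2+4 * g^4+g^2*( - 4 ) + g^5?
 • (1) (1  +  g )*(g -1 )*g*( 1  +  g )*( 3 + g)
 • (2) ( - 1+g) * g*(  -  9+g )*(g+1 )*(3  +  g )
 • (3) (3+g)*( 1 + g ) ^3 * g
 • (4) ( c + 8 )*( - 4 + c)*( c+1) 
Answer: 1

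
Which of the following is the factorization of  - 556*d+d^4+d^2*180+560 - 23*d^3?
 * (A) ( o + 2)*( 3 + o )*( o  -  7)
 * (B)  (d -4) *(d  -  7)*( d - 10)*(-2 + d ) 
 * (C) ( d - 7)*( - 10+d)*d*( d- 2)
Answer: B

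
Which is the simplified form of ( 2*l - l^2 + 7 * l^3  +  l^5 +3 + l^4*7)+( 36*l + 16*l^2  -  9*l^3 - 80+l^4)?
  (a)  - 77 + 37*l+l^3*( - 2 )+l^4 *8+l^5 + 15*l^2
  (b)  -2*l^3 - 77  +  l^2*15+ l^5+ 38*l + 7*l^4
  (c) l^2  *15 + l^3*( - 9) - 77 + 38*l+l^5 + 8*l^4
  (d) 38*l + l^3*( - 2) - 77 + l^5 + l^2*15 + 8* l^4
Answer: d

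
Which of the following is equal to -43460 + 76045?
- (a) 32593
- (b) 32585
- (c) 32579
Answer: b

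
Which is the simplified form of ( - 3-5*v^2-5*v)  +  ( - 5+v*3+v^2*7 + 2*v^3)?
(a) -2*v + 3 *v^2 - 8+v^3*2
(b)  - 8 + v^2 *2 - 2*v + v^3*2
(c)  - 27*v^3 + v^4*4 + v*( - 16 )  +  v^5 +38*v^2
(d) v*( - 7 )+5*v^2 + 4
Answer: b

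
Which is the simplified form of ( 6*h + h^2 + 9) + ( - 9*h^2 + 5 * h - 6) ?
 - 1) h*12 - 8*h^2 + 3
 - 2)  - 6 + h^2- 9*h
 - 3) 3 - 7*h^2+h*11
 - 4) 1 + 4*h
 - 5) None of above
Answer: 5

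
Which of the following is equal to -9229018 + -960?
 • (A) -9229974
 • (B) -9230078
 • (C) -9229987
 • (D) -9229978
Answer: D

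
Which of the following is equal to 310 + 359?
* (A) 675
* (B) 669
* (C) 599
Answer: B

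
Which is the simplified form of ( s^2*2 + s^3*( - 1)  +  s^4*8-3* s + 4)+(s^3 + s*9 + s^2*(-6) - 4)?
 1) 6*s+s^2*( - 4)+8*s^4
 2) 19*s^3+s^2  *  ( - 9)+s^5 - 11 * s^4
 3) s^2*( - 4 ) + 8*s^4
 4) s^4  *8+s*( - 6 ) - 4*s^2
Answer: 1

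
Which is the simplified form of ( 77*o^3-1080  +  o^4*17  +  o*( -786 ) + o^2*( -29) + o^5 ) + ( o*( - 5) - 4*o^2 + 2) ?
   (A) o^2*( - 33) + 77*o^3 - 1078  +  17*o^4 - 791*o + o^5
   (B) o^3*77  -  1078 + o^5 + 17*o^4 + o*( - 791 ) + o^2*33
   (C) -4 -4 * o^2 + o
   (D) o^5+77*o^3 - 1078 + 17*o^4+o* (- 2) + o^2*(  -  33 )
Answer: A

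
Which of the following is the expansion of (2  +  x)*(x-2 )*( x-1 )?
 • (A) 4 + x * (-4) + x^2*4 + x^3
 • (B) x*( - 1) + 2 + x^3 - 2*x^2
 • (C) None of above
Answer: C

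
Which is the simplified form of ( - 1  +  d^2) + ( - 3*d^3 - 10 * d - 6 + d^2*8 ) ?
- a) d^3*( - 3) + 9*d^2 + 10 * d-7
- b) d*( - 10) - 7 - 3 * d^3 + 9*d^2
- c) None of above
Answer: b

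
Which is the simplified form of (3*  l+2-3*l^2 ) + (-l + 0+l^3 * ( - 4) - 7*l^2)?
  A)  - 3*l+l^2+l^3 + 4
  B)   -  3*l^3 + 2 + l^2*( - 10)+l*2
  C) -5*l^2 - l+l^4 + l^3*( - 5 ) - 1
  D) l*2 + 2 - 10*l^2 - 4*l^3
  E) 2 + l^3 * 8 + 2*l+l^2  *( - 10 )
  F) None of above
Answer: D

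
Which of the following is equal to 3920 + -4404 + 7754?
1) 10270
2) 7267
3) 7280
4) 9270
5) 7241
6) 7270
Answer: 6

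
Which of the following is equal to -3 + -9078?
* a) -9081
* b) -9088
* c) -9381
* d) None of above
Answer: a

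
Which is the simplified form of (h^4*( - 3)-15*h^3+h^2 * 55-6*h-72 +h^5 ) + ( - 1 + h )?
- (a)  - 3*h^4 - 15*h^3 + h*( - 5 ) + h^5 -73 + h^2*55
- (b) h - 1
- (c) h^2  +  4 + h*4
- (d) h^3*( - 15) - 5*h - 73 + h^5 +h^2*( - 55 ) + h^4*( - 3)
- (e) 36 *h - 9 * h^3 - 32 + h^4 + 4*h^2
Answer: a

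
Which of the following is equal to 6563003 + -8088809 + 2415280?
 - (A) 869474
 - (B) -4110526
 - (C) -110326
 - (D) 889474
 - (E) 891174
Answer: D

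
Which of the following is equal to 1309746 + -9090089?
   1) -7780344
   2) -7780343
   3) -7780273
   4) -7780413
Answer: 2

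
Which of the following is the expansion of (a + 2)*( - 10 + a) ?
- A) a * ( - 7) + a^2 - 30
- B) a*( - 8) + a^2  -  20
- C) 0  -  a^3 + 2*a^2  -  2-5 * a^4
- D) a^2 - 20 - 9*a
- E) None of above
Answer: B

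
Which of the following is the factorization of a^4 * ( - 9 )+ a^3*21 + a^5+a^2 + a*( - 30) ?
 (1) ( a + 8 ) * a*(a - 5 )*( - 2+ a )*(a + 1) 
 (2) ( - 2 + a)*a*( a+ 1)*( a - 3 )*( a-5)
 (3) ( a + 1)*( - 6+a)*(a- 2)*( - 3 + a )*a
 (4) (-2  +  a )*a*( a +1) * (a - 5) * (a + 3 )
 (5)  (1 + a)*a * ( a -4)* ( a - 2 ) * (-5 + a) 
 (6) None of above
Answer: 2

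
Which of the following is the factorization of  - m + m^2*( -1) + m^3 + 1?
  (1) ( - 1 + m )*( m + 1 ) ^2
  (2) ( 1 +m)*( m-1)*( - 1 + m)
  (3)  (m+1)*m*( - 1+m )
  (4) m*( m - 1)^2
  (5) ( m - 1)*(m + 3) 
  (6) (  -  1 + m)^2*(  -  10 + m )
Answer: 2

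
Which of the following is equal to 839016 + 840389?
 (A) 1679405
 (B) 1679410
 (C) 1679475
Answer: A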